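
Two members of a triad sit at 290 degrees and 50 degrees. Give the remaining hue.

170°

A triad spaces three hues 120° apart.
The full set is {50°, 170°, 290°}.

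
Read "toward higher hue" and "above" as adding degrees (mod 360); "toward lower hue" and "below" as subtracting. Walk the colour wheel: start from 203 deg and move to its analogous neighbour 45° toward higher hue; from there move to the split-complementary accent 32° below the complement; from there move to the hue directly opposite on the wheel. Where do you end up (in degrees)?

+45° (analog 45° ↑): 203 + 45 = 248°
+148° (split-comp 32° ↓): 248 + 148 = 396 → 396 − 360 = 36°
+180° (complement): 36 + 180 = 216°

216°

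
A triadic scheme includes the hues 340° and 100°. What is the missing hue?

A triad places three hues 120° apart.
The full set through 100° is {100°, 220°, 340°}.
Given {100°, 340°}, the missing hue is 220°.

220°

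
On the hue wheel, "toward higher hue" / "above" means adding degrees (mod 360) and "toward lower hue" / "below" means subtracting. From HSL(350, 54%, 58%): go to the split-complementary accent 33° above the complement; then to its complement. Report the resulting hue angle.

350 + 213 = 563 → 563 − 360 = 203°   (split-comp 33° ↑)
203 + 180 = 383 → 383 − 360 = 23°   (complement)

23°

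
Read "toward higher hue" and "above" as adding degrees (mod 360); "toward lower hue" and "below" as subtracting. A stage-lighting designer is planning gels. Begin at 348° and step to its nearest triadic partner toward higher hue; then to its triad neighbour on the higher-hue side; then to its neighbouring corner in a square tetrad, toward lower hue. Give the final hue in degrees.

138°

348 + 120 = 468 → 468 − 360 = 108°   (triadic ↑)
108 + 120 = 228°   (triadic ↑)
228 − 90 = 138°   (square ↓)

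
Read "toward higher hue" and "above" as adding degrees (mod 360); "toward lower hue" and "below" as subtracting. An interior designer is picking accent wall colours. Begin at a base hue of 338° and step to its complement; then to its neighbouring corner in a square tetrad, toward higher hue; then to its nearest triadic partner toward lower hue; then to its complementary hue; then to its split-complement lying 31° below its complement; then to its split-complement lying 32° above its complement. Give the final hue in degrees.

complement +180°: 338 + 180 = 518 → 518 − 360 = 158°
square ↑ +90°: 158 + 90 = 248°
triadic ↓ −120°: 248 − 120 = 128°
complement +180°: 128 + 180 = 308°
split-comp 31° ↓ +149°: 308 + 149 = 457 → 457 − 360 = 97°
split-comp 32° ↑ +212°: 97 + 212 = 309°

309°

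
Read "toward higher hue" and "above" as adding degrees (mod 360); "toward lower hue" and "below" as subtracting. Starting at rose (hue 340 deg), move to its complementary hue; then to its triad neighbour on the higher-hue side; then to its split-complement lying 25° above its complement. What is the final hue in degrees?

125°

+180° (complement): 340 + 180 = 520 → 520 − 360 = 160°
+120° (triadic ↑): 160 + 120 = 280°
+205° (split-comp 25° ↑): 280 + 205 = 485 → 485 − 360 = 125°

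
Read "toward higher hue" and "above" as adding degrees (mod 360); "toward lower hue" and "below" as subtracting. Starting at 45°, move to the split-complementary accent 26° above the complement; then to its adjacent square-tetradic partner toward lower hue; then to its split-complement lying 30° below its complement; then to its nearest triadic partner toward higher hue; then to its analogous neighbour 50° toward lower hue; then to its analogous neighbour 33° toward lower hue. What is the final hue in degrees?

45 + 206 = 251°   (split-comp 26° ↑)
251 − 90 = 161°   (square ↓)
161 + 150 = 311°   (split-comp 30° ↓)
311 + 120 = 431 → 431 − 360 = 71°   (triadic ↑)
71 − 50 = 21°   (analog 50° ↓)
21 − 33 = -12 → -12 + 360 = 348°   (analog 33° ↓)

348°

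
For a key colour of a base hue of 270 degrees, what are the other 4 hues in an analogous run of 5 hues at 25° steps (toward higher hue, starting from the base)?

295°, 320°, 345°, 10°

Analogous hues sit every 25° along the wheel.
270 + 25 = 295°
270 + 50 = 320°
270 + 75 = 345°
270 + 100 = 370 → 370 − 360 = 10°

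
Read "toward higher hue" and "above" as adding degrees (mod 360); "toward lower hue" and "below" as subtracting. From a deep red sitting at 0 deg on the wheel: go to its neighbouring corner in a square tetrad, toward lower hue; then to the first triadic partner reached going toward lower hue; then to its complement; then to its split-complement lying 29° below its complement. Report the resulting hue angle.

121°

square ↓ −90°: 0 − 90 = -90 → -90 + 360 = 270°
triadic ↓ −120°: 270 − 120 = 150°
complement +180°: 150 + 180 = 330°
split-comp 29° ↓ +151°: 330 + 151 = 481 → 481 − 360 = 121°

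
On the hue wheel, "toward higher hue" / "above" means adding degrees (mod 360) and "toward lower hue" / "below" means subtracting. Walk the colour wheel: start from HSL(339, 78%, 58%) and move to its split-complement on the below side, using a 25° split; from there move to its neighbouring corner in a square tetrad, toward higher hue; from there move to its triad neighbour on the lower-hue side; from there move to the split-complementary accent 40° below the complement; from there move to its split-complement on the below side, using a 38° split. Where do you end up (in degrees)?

26°

split-comp 25° ↓ +155°: 339 + 155 = 494 → 494 − 360 = 134°
square ↑ +90°: 134 + 90 = 224°
triadic ↓ −120°: 224 − 120 = 104°
split-comp 40° ↓ +140°: 104 + 140 = 244°
split-comp 38° ↓ +142°: 244 + 142 = 386 → 386 − 360 = 26°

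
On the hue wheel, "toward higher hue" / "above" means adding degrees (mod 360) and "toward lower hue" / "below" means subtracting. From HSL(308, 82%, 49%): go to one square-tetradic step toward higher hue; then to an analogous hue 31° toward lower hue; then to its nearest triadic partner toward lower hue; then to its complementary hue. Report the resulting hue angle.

67°

308 + 90 = 398 → 398 − 360 = 38°   (square ↑)
38 − 31 = 7°   (analog 31° ↓)
7 − 120 = -113 → -113 + 360 = 247°   (triadic ↓)
247 + 180 = 427 → 427 − 360 = 67°   (complement)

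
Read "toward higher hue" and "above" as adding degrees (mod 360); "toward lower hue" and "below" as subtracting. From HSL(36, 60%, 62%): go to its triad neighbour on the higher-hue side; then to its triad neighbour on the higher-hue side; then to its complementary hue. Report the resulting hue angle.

36 + 120 = 156°   (triadic ↑)
156 + 120 = 276°   (triadic ↑)
276 + 180 = 456 → 456 − 360 = 96°   (complement)

96°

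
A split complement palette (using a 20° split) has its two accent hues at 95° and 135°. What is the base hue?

The accents sit 20° either side of the complement, so the complement is their short-arc midpoint on the wheel.
Short-arc midpoint of 95° and 135°: 115°.
Base is 180° from the complement: 115 − 180 = -65 → -65 + 360 = 295°

295°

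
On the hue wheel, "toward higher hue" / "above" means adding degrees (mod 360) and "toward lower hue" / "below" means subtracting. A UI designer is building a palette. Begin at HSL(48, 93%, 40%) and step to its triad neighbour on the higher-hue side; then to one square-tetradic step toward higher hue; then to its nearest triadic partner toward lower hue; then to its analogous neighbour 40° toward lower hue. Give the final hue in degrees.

98°

48 + 120 = 168°   (triadic ↑)
168 + 90 = 258°   (square ↑)
258 − 120 = 138°   (triadic ↓)
138 − 40 = 98°   (analog 40° ↓)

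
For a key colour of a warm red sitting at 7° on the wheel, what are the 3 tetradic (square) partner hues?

A square tetradic scheme places four hues every 90°.
7 + 90 = 97°
7 + 180 = 187°
7 + 270 = 277°

97°, 187°, 277°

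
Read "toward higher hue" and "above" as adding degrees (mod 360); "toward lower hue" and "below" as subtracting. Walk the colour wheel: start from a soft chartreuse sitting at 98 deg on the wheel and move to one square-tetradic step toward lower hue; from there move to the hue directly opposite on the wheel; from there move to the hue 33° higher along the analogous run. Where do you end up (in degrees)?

square ↓ −90°: 98 − 90 = 8°
complement +180°: 8 + 180 = 188°
analog 33° ↑ +33°: 188 + 33 = 221°

221°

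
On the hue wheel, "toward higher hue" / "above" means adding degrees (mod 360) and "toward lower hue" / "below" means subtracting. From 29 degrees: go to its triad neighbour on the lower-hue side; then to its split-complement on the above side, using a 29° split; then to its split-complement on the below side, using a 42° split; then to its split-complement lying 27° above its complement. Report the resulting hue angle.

triadic ↓ −120°: 29 − 120 = -91 → -91 + 360 = 269°
split-comp 29° ↑ +209°: 269 + 209 = 478 → 478 − 360 = 118°
split-comp 42° ↓ +138°: 118 + 138 = 256°
split-comp 27° ↑ +207°: 256 + 207 = 463 → 463 − 360 = 103°

103°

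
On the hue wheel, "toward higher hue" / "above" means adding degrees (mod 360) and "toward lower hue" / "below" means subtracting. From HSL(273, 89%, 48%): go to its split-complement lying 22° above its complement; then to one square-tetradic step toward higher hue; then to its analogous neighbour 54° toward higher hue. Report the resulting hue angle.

259°

split-comp 22° ↑ +202°: 273 + 202 = 475 → 475 − 360 = 115°
square ↑ +90°: 115 + 90 = 205°
analog 54° ↑ +54°: 205 + 54 = 259°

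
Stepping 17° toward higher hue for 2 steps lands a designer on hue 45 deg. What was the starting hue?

11°

2 steps of 17° (toward higher hue) give a net shift of +34°.
Start = end − shift: 45 − 34 = 11°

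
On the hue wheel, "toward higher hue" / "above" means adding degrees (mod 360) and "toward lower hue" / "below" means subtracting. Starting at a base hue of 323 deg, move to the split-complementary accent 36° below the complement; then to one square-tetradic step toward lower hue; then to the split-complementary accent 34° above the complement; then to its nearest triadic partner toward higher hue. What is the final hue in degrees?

323 + 144 = 467 → 467 − 360 = 107°   (split-comp 36° ↓)
107 − 90 = 17°   (square ↓)
17 + 214 = 231°   (split-comp 34° ↑)
231 + 120 = 351°   (triadic ↑)

351°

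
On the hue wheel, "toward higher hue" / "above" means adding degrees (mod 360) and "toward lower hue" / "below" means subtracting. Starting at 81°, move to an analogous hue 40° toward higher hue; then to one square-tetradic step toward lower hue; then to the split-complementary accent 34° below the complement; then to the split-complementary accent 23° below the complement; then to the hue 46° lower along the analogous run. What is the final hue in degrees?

+40° (analog 40° ↑): 81 + 40 = 121°
−90° (square ↓): 121 − 90 = 31°
+146° (split-comp 34° ↓): 31 + 146 = 177°
+157° (split-comp 23° ↓): 177 + 157 = 334°
−46° (analog 46° ↓): 334 − 46 = 288°

288°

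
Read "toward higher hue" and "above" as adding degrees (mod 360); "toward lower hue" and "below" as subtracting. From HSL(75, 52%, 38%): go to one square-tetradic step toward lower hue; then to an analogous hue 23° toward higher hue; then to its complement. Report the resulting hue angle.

188°

75 − 90 = -15 → -15 + 360 = 345°   (square ↓)
345 + 23 = 368 → 368 − 360 = 8°   (analog 23° ↑)
8 + 180 = 188°   (complement)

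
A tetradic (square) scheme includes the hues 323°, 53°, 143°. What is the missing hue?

233°

A square tetradic scheme places four hues every 90°.
The full set through 53° is {53°, 143°, 233°, 323°}.
Given {53°, 143°, 323°}, the missing hue is 233°.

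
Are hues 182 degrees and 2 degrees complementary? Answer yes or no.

Angular distance: |182 − 2| = 180 = 180°.
Complementary requires 180°.

yes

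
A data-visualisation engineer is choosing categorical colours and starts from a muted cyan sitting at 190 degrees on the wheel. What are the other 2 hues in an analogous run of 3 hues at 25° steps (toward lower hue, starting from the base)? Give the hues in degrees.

Analogous hues sit every 25° along the wheel.
190 − 25 = 165°
190 − 50 = 140°

165° and 140°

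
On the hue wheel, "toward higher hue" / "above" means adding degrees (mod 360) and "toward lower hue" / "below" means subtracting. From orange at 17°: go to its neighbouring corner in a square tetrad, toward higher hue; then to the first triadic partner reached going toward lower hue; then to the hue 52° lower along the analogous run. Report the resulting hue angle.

+90° (square ↑): 17 + 90 = 107°
−120° (triadic ↓): 107 − 120 = -13 → -13 + 360 = 347°
−52° (analog 52° ↓): 347 − 52 = 295°

295°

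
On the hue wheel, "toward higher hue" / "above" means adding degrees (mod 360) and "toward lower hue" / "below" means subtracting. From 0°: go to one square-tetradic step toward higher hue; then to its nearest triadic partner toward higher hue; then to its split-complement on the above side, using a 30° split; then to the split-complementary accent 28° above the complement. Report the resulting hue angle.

0 + 90 = 90°   (square ↑)
90 + 120 = 210°   (triadic ↑)
210 + 210 = 420 → 420 − 360 = 60°   (split-comp 30° ↑)
60 + 208 = 268°   (split-comp 28° ↑)

268°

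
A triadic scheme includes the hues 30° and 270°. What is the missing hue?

A triad places three hues 120° apart.
The full set through 30° is {30°, 150°, 270°}.
Given {30°, 270°}, the missing hue is 150°.

150°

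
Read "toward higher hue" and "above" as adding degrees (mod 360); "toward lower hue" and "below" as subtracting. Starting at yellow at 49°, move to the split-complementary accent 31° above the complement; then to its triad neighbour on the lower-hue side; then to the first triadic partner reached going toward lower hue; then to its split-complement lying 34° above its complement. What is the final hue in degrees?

234°

+211° (split-comp 31° ↑): 49 + 211 = 260°
−120° (triadic ↓): 260 − 120 = 140°
−120° (triadic ↓): 140 − 120 = 20°
+214° (split-comp 34° ↑): 20 + 214 = 234°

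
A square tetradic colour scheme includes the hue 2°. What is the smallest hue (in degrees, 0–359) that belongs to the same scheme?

A square tetradic scheme places four hues every 90°.
The full set through 2° is {2°, 92°, 182°, 272°}.

2°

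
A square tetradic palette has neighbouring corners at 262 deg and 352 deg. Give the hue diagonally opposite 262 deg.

A square tetradic scheme places four hues 90° apart; opposite corners are 180° apart.
262 + 180 = 442 → 442 − 360 = 82°

82°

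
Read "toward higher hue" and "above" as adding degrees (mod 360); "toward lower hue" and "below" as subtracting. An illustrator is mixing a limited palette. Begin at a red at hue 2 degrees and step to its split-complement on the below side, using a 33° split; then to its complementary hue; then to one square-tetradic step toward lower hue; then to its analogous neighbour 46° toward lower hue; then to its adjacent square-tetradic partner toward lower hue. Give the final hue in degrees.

2 + 147 = 149°   (split-comp 33° ↓)
149 + 180 = 329°   (complement)
329 − 90 = 239°   (square ↓)
239 − 46 = 193°   (analog 46° ↓)
193 − 90 = 103°   (square ↓)

103°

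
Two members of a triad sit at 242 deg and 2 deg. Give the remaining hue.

A triad spaces three hues 120° apart.
The full set is {2°, 122°, 242°}.

122°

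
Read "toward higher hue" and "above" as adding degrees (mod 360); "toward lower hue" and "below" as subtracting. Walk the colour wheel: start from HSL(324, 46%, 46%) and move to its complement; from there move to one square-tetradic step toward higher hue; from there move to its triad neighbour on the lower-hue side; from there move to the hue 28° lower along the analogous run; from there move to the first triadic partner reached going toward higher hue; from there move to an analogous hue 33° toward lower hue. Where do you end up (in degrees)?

complement +180°: 324 + 180 = 504 → 504 − 360 = 144°
square ↑ +90°: 144 + 90 = 234°
triadic ↓ −120°: 234 − 120 = 114°
analog 28° ↓ −28°: 114 − 28 = 86°
triadic ↑ +120°: 86 + 120 = 206°
analog 33° ↓ −33°: 206 − 33 = 173°

173°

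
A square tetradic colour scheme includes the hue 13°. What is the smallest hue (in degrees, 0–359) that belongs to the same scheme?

13°

A square tetradic scheme places four hues every 90°.
The full set through 13° is {13°, 103°, 193°, 283°}.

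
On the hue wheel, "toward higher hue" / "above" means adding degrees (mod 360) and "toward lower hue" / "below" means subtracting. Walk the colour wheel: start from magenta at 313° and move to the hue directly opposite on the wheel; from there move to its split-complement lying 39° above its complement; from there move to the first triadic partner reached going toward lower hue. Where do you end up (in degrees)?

+180° (complement): 313 + 180 = 493 → 493 − 360 = 133°
+219° (split-comp 39° ↑): 133 + 219 = 352°
−120° (triadic ↓): 352 − 120 = 232°

232°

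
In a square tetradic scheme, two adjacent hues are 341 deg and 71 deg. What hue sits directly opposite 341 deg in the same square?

A square tetradic scheme places four hues 90° apart; opposite corners are 180° apart.
341 + 180 = 521 → 521 − 360 = 161°

161°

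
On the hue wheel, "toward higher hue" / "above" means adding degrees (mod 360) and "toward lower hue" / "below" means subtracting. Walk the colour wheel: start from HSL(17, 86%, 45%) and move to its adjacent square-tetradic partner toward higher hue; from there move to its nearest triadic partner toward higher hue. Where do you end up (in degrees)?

17 + 90 = 107°   (square ↑)
107 + 120 = 227°   (triadic ↑)

227°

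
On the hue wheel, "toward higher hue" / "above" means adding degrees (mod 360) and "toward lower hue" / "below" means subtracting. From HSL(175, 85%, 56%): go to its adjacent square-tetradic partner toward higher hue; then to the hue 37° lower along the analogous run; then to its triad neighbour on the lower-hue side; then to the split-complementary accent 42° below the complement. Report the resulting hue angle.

246°

175 + 90 = 265°   (square ↑)
265 − 37 = 228°   (analog 37° ↓)
228 − 120 = 108°   (triadic ↓)
108 + 138 = 246°   (split-comp 42° ↓)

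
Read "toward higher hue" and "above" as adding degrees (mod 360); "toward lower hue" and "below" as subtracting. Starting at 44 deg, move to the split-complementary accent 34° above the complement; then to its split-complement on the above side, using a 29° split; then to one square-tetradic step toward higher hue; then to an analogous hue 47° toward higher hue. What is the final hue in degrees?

+214° (split-comp 34° ↑): 44 + 214 = 258°
+209° (split-comp 29° ↑): 258 + 209 = 467 → 467 − 360 = 107°
+90° (square ↑): 107 + 90 = 197°
+47° (analog 47° ↑): 197 + 47 = 244°

244°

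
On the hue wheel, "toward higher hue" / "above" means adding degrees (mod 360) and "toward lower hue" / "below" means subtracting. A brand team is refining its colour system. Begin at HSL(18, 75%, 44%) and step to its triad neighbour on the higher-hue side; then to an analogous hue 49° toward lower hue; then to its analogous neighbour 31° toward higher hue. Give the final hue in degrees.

120°

triadic ↑ +120°: 18 + 120 = 138°
analog 49° ↓ −49°: 138 − 49 = 89°
analog 31° ↑ +31°: 89 + 31 = 120°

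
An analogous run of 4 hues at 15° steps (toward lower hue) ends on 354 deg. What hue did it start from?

39°

3 steps of 15° (toward lower hue) give a net shift of −45°.
Start = end − shift: 354 + 45 = 399 → 399 − 360 = 39°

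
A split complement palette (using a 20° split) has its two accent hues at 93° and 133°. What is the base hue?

293°

The accents sit 20° either side of the complement, so the complement is their short-arc midpoint on the wheel.
Short-arc midpoint of 93° and 133°: 113°.
Base is 180° from the complement: 113 − 180 = -67 → -67 + 360 = 293°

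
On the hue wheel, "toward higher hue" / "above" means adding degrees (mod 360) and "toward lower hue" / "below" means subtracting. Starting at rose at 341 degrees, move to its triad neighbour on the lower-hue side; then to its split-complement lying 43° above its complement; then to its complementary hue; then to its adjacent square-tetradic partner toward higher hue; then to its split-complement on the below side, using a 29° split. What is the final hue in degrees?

341 − 120 = 221°   (triadic ↓)
221 + 223 = 444 → 444 − 360 = 84°   (split-comp 43° ↑)
84 + 180 = 264°   (complement)
264 + 90 = 354°   (square ↑)
354 + 151 = 505 → 505 − 360 = 145°   (split-comp 29° ↓)

145°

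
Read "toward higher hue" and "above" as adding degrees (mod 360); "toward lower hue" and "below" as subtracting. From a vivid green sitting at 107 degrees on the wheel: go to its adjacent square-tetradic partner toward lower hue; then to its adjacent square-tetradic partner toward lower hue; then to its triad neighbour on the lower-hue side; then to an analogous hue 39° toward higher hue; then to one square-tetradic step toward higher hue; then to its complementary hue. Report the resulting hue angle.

116°

−90° (square ↓): 107 − 90 = 17°
−90° (square ↓): 17 − 90 = -73 → -73 + 360 = 287°
−120° (triadic ↓): 287 − 120 = 167°
+39° (analog 39° ↑): 167 + 39 = 206°
+90° (square ↑): 206 + 90 = 296°
+180° (complement): 296 + 180 = 476 → 476 − 360 = 116°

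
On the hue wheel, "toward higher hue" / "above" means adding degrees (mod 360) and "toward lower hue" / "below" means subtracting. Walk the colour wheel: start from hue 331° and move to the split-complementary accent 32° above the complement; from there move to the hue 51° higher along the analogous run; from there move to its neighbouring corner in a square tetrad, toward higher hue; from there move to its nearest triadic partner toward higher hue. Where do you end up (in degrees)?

84°

split-comp 32° ↑ +212°: 331 + 212 = 543 → 543 − 360 = 183°
analog 51° ↑ +51°: 183 + 51 = 234°
square ↑ +90°: 234 + 90 = 324°
triadic ↑ +120°: 324 + 120 = 444 → 444 − 360 = 84°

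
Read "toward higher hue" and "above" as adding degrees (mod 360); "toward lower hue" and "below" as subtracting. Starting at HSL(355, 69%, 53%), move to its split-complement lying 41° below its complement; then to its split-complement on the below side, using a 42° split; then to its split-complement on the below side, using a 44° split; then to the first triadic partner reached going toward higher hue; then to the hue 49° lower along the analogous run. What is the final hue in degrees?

119°

split-comp 41° ↓ +139°: 355 + 139 = 494 → 494 − 360 = 134°
split-comp 42° ↓ +138°: 134 + 138 = 272°
split-comp 44° ↓ +136°: 272 + 136 = 408 → 408 − 360 = 48°
triadic ↑ +120°: 48 + 120 = 168°
analog 49° ↓ −49°: 168 − 49 = 119°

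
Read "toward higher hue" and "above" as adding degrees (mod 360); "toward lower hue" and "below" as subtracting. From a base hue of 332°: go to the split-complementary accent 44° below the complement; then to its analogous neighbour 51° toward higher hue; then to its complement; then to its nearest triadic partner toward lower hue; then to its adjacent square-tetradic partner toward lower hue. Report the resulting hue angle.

129°

332 + 136 = 468 → 468 − 360 = 108°   (split-comp 44° ↓)
108 + 51 = 159°   (analog 51° ↑)
159 + 180 = 339°   (complement)
339 − 120 = 219°   (triadic ↓)
219 − 90 = 129°   (square ↓)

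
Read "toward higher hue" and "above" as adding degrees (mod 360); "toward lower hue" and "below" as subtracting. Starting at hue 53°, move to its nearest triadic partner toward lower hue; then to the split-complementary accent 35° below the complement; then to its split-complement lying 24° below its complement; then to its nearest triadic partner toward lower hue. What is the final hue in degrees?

triadic ↓ −120°: 53 − 120 = -67 → -67 + 360 = 293°
split-comp 35° ↓ +145°: 293 + 145 = 438 → 438 − 360 = 78°
split-comp 24° ↓ +156°: 78 + 156 = 234°
triadic ↓ −120°: 234 − 120 = 114°

114°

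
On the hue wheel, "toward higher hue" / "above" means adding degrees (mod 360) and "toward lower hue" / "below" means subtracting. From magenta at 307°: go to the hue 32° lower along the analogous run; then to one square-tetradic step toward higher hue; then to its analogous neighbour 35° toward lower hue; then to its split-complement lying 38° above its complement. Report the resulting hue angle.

307 − 32 = 275°   (analog 32° ↓)
275 + 90 = 365 → 365 − 360 = 5°   (square ↑)
5 − 35 = -30 → -30 + 360 = 330°   (analog 35° ↓)
330 + 218 = 548 → 548 − 360 = 188°   (split-comp 38° ↑)

188°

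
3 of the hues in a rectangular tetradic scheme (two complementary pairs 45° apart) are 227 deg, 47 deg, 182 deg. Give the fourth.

2°

A rectangular tetradic uses two complementary pairs 45° apart: offsets 0°, 45°, 180°, 225°.
Among {47°, 182°, 227°}, 227° and 47° are a 180° pair.
The remaining hue 182° needs its own complement: 182 + 180 = 362 → 362 − 360 = 2°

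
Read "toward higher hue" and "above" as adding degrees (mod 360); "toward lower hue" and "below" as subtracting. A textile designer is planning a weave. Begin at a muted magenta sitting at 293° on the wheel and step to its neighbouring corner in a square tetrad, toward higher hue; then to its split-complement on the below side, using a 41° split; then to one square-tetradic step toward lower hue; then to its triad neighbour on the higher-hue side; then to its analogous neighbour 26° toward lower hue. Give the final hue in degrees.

+90° (square ↑): 293 + 90 = 383 → 383 − 360 = 23°
+139° (split-comp 41° ↓): 23 + 139 = 162°
−90° (square ↓): 162 − 90 = 72°
+120° (triadic ↑): 72 + 120 = 192°
−26° (analog 26° ↓): 192 − 26 = 166°

166°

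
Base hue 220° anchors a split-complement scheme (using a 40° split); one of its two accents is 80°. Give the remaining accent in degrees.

Split-complementary hues sit 40° either side of the complement.
Complement of the base 220°: 220 + 180 = 400 → 400 − 360 = 40°
The given accent 80° is 40° one side of 40°; the other accent sits 40° the other side: 40 − 40 = 0°

0°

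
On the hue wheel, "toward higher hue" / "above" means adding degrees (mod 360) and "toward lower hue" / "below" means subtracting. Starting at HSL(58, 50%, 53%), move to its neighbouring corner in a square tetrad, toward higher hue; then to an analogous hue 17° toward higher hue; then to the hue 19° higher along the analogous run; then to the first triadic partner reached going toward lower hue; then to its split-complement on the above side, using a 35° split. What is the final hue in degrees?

+90° (square ↑): 58 + 90 = 148°
+17° (analog 17° ↑): 148 + 17 = 165°
+19° (analog 19° ↑): 165 + 19 = 184°
−120° (triadic ↓): 184 − 120 = 64°
+215° (split-comp 35° ↑): 64 + 215 = 279°

279°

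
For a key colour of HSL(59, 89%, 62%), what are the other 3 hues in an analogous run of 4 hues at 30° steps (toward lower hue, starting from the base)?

29°, 359° and 329°

59 − 30 = 29°
59 − 60 = -1 → -1 + 360 = 359°
59 − 90 = -31 → -31 + 360 = 329°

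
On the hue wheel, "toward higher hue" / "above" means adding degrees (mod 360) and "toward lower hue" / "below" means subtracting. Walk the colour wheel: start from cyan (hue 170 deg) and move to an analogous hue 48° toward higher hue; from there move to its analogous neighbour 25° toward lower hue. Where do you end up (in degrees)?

193°

analog 48° ↑ +48°: 170 + 48 = 218°
analog 25° ↓ −25°: 218 − 25 = 193°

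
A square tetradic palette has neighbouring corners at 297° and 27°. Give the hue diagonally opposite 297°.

A square tetradic scheme places four hues 90° apart; opposite corners are 180° apart.
297 + 180 = 477 → 477 − 360 = 117°

117°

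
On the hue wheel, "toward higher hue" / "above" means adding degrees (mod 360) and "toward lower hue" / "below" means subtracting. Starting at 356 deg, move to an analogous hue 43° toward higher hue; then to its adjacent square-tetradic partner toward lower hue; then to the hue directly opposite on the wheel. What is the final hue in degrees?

+43° (analog 43° ↑): 356 + 43 = 399 → 399 − 360 = 39°
−90° (square ↓): 39 − 90 = -51 → -51 + 360 = 309°
+180° (complement): 309 + 180 = 489 → 489 − 360 = 129°

129°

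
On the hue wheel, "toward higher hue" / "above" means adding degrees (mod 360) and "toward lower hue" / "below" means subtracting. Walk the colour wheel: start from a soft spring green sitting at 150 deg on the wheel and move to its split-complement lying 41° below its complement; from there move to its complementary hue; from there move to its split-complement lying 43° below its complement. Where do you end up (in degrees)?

150 + 139 = 289°   (split-comp 41° ↓)
289 + 180 = 469 → 469 − 360 = 109°   (complement)
109 + 137 = 246°   (split-comp 43° ↓)

246°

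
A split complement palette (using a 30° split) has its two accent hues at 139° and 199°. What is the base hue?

349°

The accents sit 30° either side of the complement, so the complement is their short-arc midpoint on the wheel.
Short-arc midpoint of 139° and 199°: 169°.
Base is 180° from the complement: 169 − 180 = -11 → -11 + 360 = 349°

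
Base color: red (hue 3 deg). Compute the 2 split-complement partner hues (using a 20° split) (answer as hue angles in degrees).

Complement of 3 deg: 3 + 180 = 183°
183 − 20 = 163°
183 + 20 = 203°

163° and 203°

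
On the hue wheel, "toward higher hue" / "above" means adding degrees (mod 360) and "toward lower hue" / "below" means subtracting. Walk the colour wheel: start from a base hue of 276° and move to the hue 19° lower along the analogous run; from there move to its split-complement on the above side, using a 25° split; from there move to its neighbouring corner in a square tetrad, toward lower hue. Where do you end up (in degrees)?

12°

276 − 19 = 257°   (analog 19° ↓)
257 + 205 = 462 → 462 − 360 = 102°   (split-comp 25° ↑)
102 − 90 = 12°   (square ↓)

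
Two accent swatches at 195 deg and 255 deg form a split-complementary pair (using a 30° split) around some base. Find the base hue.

45°

The accents sit 30° either side of the complement, so the complement is their short-arc midpoint on the wheel.
Short-arc midpoint of 195° and 255°: 225°.
Base is 180° from the complement: 225 − 180 = 45°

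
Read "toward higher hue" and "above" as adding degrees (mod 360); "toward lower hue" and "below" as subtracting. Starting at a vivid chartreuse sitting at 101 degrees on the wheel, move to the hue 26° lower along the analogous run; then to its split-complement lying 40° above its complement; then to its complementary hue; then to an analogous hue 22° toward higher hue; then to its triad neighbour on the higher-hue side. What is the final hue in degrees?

257°

−26° (analog 26° ↓): 101 − 26 = 75°
+220° (split-comp 40° ↑): 75 + 220 = 295°
+180° (complement): 295 + 180 = 475 → 475 − 360 = 115°
+22° (analog 22° ↑): 115 + 22 = 137°
+120° (triadic ↑): 137 + 120 = 257°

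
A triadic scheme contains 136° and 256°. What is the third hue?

16°

A triad spaces three hues 120° apart.
The full set is {16°, 136°, 256°}.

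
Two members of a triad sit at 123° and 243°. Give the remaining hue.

A triad spaces three hues 120° apart.
The full set is {3°, 123°, 243°}.

3°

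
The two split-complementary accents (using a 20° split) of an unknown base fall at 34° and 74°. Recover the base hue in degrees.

The accents sit 20° either side of the complement, so the complement is their short-arc midpoint on the wheel.
Short-arc midpoint of 34° and 74°: 54°.
Base is 180° from the complement: 54 − 180 = -126 → -126 + 360 = 234°

234°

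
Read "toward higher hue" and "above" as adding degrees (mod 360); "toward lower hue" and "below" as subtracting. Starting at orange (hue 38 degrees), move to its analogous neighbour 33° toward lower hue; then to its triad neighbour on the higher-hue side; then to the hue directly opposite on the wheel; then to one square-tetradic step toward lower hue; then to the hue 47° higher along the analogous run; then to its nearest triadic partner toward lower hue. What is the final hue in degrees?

142°

38 − 33 = 5°   (analog 33° ↓)
5 + 120 = 125°   (triadic ↑)
125 + 180 = 305°   (complement)
305 − 90 = 215°   (square ↓)
215 + 47 = 262°   (analog 47° ↑)
262 − 120 = 142°   (triadic ↓)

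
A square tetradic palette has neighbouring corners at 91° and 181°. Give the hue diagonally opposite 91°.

A square tetradic scheme places four hues 90° apart; opposite corners are 180° apart.
91 + 180 = 271°

271°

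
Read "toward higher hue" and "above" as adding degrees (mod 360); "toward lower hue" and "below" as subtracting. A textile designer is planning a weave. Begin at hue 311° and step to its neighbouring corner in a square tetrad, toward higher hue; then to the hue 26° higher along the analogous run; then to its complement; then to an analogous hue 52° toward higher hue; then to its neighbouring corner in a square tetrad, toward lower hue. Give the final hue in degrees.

+90° (square ↑): 311 + 90 = 401 → 401 − 360 = 41°
+26° (analog 26° ↑): 41 + 26 = 67°
+180° (complement): 67 + 180 = 247°
+52° (analog 52° ↑): 247 + 52 = 299°
−90° (square ↓): 299 − 90 = 209°

209°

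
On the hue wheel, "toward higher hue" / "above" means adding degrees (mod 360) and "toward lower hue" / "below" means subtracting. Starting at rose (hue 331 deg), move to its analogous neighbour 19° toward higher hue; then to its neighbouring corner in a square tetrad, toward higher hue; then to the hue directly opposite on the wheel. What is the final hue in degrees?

260°

331 + 19 = 350°   (analog 19° ↑)
350 + 90 = 440 → 440 − 360 = 80°   (square ↑)
80 + 180 = 260°   (complement)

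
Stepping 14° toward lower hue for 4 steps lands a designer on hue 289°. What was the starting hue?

4 steps of 14° (toward lower hue) give a net shift of −56°.
Start = end − shift: 289 + 56 = 345°

345°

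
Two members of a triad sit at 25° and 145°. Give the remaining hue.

A triad spaces three hues 120° apart.
The full set is {25°, 145°, 265°}.

265°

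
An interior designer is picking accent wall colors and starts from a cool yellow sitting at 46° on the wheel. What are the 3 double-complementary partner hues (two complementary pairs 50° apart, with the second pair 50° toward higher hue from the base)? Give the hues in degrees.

A rectangular tetradic uses two complementary pairs 50° apart: offsets 0°, 50°, 180°, 230°.
46 + 50 = 96°
46 + 180 = 226°
46 + 230 = 276°

96°, 226°, and 276°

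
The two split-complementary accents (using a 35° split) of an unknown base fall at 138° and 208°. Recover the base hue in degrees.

The accents sit 35° either side of the complement, so the complement is their short-arc midpoint on the wheel.
Short-arc midpoint of 138° and 208°: 173°.
Base is 180° from the complement: 173 − 180 = -7 → -7 + 360 = 353°

353°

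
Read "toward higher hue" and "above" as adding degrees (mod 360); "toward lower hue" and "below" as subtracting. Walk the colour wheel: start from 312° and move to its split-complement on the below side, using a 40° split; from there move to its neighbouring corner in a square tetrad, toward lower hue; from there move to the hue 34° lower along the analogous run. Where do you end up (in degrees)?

+140° (split-comp 40° ↓): 312 + 140 = 452 → 452 − 360 = 92°
−90° (square ↓): 92 − 90 = 2°
−34° (analog 34° ↓): 2 − 34 = -32 → -32 + 360 = 328°

328°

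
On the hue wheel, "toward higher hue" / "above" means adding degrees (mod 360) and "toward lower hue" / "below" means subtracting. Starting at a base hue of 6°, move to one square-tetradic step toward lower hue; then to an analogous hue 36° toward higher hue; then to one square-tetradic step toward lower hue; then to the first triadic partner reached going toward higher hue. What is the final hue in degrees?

6 − 90 = -84 → -84 + 360 = 276°   (square ↓)
276 + 36 = 312°   (analog 36° ↑)
312 − 90 = 222°   (square ↓)
222 + 120 = 342°   (triadic ↑)

342°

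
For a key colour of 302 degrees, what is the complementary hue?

The complement sits 180° across the wheel.
302 + 180 = 482 → 482 − 360 = 122°

122°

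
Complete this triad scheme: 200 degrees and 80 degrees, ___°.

320°

A triad places three hues 120° apart.
The full set through 80° is {80°, 200°, 320°}.
Given {80°, 200°}, the missing hue is 320°.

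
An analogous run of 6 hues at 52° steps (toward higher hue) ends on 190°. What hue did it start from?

290°

5 steps of 52° (toward higher hue) give a net shift of +260°.
Start = end − shift: 190 − 260 = -70 → -70 + 360 = 290°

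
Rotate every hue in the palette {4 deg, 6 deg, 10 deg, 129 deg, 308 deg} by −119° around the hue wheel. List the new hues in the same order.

245°, 247°, 251°, 10°, 189°

4 − 119 = -115 → -115 + 360 = 245°
6 − 119 = -113 → -113 + 360 = 247°
10 − 119 = -109 → -109 + 360 = 251°
129 − 119 = 10°
308 − 119 = 189°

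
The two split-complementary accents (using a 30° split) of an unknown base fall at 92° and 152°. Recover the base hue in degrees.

302°

The accents sit 30° either side of the complement, so the complement is their short-arc midpoint on the wheel.
Short-arc midpoint of 92° and 152°: 122°.
Base is 180° from the complement: 122 − 180 = -58 → -58 + 360 = 302°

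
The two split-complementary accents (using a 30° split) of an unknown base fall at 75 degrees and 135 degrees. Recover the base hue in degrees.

285°

The accents sit 30° either side of the complement, so the complement is their short-arc midpoint on the wheel.
Short-arc midpoint of 75° and 135°: 105°.
Base is 180° from the complement: 105 − 180 = -75 → -75 + 360 = 285°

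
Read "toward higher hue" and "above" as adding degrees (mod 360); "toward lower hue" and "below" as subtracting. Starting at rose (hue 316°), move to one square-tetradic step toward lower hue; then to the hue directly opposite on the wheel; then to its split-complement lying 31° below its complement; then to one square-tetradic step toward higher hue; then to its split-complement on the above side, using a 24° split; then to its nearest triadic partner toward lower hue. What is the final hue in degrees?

9°

316 − 90 = 226°   (square ↓)
226 + 180 = 406 → 406 − 360 = 46°   (complement)
46 + 149 = 195°   (split-comp 31° ↓)
195 + 90 = 285°   (square ↑)
285 + 204 = 489 → 489 − 360 = 129°   (split-comp 24° ↑)
129 − 120 = 9°   (triadic ↓)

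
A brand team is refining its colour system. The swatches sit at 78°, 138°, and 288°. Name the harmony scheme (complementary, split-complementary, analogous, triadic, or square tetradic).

Sort the hues: 78°, 138°, 288°.
Successive gaps around the wheel: 60°, 150°, 150°.
Two 150° gaps and one 60° gap — a base hue opposite a pair of accents 30° either side of its complement — is the split-complementary pattern.

split-complementary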